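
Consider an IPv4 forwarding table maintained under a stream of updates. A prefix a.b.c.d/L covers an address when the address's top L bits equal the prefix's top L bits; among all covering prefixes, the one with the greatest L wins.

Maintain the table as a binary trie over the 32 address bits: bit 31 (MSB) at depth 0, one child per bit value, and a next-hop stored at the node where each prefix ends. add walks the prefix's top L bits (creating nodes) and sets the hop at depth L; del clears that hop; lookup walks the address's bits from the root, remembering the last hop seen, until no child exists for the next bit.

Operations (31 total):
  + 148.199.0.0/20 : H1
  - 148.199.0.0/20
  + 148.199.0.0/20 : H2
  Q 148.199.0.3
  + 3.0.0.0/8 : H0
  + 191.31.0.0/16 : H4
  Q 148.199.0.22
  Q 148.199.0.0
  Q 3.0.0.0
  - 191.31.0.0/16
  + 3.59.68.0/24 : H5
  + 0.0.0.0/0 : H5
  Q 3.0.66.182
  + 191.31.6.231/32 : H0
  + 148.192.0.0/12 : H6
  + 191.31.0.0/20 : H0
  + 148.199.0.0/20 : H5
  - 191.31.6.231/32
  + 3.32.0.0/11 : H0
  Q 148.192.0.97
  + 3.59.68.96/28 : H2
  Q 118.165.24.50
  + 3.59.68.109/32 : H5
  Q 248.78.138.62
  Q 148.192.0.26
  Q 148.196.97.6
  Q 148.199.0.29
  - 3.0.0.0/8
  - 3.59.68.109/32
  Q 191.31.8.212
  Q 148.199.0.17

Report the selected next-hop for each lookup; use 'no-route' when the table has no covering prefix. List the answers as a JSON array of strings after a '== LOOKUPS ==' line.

Process each operation:
  + 148.199.0.0/20 (H1) depth=20
  - 148.199.0.0/20 clear@20
  + 148.199.0.0/20 (H2) depth=20
  ? 148.199.0.3  path d0:-→d1:-→d2:-→d3:-→d4:-→d5:-→d6:-→d7:-→d8:-→d9:-→d10:-→d11:-→d12:-→d13:-→d14:-→d15:-→d16:-→d17:-→d18:-→d19:-→d20:H2  best=H2
  + 3.0.0.0/8 (H0) depth=8
  + 191.31.0.0/16 (H4) depth=16
  ? 148.199.0.22  path d0:-→d1:-→d2:-→d3:-→d4:-→d5:-→d6:-→d7:-→d8:-→d9:-→d10:-→d11:-→d12:-→d13:-→d14:-→d15:-→d16:-→d17:-→d18:-→d19:-→d20:H2  best=H2
  ? 148.199.0.0  path d0:-→d1:-→d2:-→d3:-→d4:-→d5:-→d6:-→d7:-→d8:-→d9:-→d10:-→d11:-→d12:-→d13:-→d14:-→d15:-→d16:-→d17:-→d18:-→d19:-→d20:H2  best=H2
  ? 3.0.0.0  path d0:-→d1:-→d2:-→d3:-→d4:-→d5:-→d6:-→d7:-→d8:H0  best=H0
  - 191.31.0.0/16 clear@16
  + 3.59.68.0/24 (H5) depth=24
  + 0.0.0.0/0 (H5) depth=0
  ? 3.0.66.182  path d0:H5→d1:-→d2:-→d3:-→d4:-→d5:-→d6:-→d7:-→d8:H0→d9:-→d10:-  best=H0
  + 191.31.6.231/32 (H0) depth=32
  + 148.192.0.0/12 (H6) depth=12
  + 191.31.0.0/20 (H0) depth=20
  + 148.199.0.0/20 (H5) depth=20
  - 191.31.6.231/32 clear@32
  + 3.32.0.0/11 (H0) depth=11
  ? 148.192.0.97  path d0:H5→d1:-→d2:-→d3:-→d4:-→d5:-→d6:-→d7:-→d8:-→d9:-→d10:-→d11:-→d12:H6→d13:-  best=H6
  + 3.59.68.96/28 (H2) depth=28
  ? 118.165.24.50  path d0:H5→d1:-  best=H5
  + 3.59.68.109/32 (H5) depth=32
  ? 248.78.138.62  path d0:H5→d1:-  best=H5
  ? 148.192.0.26  path d0:H5→d1:-→d2:-→d3:-→d4:-→d5:-→d6:-→d7:-→d8:-→d9:-→d10:-→d11:-→d12:H6→d13:-  best=H6
  ? 148.196.97.6  path d0:H5→d1:-→d2:-→d3:-→d4:-→d5:-→d6:-→d7:-→d8:-→d9:-→d10:-→d11:-→d12:H6→d13:-→d14:-  best=H6
  ? 148.199.0.29  path d0:H5→d1:-→d2:-→d3:-→d4:-→d5:-→d6:-→d7:-→d8:-→d9:-→d10:-→d11:-→d12:H6→d13:-→d14:-→d15:-→d16:-→d17:-→d18:-→d19:-→d20:H5  best=H5
  - 3.0.0.0/8 clear@8
  - 3.59.68.109/32 clear@32
  ? 191.31.8.212  path d0:H5→d1:-→d2:-→d3:-→d4:-→d5:-→d6:-→d7:-→d8:-→d9:-→d10:-→d11:-→d12:-→d13:-→d14:-→d15:-→d16:-→d17:-→d18:-→d19:-→d20:H0  best=H0
  ? 148.199.0.17  path d0:H5→d1:-→d2:-→d3:-→d4:-→d5:-→d6:-→d7:-→d8:-→d9:-→d10:-→d11:-→d12:H6→d13:-→d14:-→d15:-→d16:-→d17:-→d18:-→d19:-→d20:H5  best=H5

== LOOKUPS ==
["H2","H2","H2","H0","H0","H6","H5","H5","H6","H6","H5","H0","H5"]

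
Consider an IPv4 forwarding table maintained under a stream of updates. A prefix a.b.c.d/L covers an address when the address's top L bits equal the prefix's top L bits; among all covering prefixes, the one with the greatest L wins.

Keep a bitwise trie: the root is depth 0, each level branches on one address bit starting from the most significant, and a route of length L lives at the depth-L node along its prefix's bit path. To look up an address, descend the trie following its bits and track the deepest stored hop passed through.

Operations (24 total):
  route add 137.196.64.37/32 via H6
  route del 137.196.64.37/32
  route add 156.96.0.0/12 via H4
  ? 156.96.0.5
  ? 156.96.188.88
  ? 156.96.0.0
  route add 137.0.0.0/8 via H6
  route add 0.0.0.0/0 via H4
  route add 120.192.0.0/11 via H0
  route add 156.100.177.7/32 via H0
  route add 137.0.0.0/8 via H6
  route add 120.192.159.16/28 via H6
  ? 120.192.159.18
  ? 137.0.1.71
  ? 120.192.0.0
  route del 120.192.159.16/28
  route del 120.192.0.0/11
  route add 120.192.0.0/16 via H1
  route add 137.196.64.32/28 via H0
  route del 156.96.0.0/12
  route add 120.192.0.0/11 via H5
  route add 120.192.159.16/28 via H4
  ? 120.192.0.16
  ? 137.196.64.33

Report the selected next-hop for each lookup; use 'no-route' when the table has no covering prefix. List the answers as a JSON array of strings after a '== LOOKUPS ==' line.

Trace:
  + 137.196.64.37/32 (H6) depth=32
  del 137.196.64.37/32 (clear depth 32)
  + 156.96.0.0/12 (H4) depth=12
  Q 156.96.0.5: descend 100111000110 ; hops seen [H4] ; pick H4
  Q 156.96.188.88: descend 100111000110 ; hops seen [H4] ; pick H4
  Q 156.96.0.0: descend 100111000110 ; hops seen [H4] ; pick H4
  + 137.0.0.0/8 (H6) depth=8
  + 0.0.0.0/0 (H4) depth=0
  + 120.192.0.0/11 (H0) depth=11
  + 156.100.177.7/32 (H0) depth=32
  + 137.0.0.0/8 (H6) depth=8
  + 120.192.159.16/28 (H6) depth=28
  Q 120.192.159.18: descend 0111100011000000100111110001 ; hops seen [H4,H0,H6] ; pick H6
  Q 137.0.1.71: descend 10001001 ; hops seen [H4,H6] ; pick H6
  Q 120.192.0.0: descend 0111100011000000 ; hops seen [H4,H0] ; pick H0
  del 120.192.159.16/28 (clear depth 28)
  del 120.192.0.0/11 (clear depth 11)
  + 120.192.0.0/16 (H1) depth=16
  + 137.196.64.32/28 (H0) depth=28
  del 156.96.0.0/12 (clear depth 12)
  + 120.192.0.0/11 (H5) depth=11
  + 120.192.159.16/28 (H4) depth=28
  Q 120.192.0.16: descend 0111100011000000 ; hops seen [H4,H5,H1] ; pick H1
  Q 137.196.64.33: descend 10001001110001000100000000100 ; hops seen [H4,H6,H0] ; pick H0

== LOOKUPS ==
["H4","H4","H4","H6","H6","H0","H1","H0"]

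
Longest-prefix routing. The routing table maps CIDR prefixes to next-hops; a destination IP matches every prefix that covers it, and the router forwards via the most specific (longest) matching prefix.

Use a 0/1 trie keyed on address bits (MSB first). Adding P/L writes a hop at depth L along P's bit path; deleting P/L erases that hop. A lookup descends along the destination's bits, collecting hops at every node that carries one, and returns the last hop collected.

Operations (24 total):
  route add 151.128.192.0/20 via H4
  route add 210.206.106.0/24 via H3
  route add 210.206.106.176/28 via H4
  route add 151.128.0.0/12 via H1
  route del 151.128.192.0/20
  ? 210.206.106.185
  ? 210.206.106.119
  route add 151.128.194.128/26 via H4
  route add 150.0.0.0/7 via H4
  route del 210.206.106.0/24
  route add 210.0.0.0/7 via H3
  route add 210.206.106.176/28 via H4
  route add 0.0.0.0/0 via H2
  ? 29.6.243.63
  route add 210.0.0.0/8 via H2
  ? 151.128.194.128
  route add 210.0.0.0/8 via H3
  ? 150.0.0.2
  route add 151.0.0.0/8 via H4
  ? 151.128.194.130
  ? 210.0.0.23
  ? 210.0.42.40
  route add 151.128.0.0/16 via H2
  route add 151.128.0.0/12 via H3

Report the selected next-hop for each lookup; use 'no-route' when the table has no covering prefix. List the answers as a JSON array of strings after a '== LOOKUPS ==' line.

Apply in order:
  add 151.128.192.0/20 -> H4 at depth 20
  add 210.206.106.0/24 -> H3 at depth 24
  add 210.206.106.176/28 -> H4 at depth 28
  add 151.128.0.0/12 -> H1 at depth 12
  del 151.128.192.0/20 (clear depth 20)
  ? 210.206.106.185  path d0:-→d1:-→d2:-→d3:-→d4:-→d5:-→d6:-→d7:-→d8:-→d9:-→d10:-→d11:-→d12:-→d13:-→d14:-→d15:-→d16:-→d17:-→d18:-→d19:-→d20:-→d21:-→d22:-→d23:-→d24:H3→d25:-→d26:-→d27:-→d28:H4  best=H4
  ? 210.206.106.119  path d0:-→d1:-→d2:-→d3:-→d4:-→d5:-→d6:-→d7:-→d8:-→d9:-→d10:-→d11:-→d12:-→d13:-→d14:-→d15:-→d16:-→d17:-→d18:-→d19:-→d20:-→d21:-→d22:-→d23:-→d24:H3  best=H3
  add 151.128.194.128/26 -> H4 at depth 26
  add 150.0.0.0/7 -> H4 at depth 7
  del 210.206.106.0/24 (clear depth 24)
  add 210.0.0.0/7 -> H3 at depth 7
  add 210.206.106.176/28 -> H4 at depth 28
  add 0.0.0.0/0 -> H2 at depth 0
  ? 29.6.243.63  path d0:H2  best=H2
  add 210.0.0.0/8 -> H2 at depth 8
  ? 151.128.194.128  path d0:H2→d1:-→d2:-→d3:-→d4:-→d5:-→d6:-→d7:H4→d8:-→d9:-→d10:-→d11:-→d12:H1→d13:-→d14:-→d15:-→d16:-→d17:-→d18:-→d19:-→d20:-→d21:-→d22:-→d23:-→d24:-→d25:-→d26:H4  best=H4
  add 210.0.0.0/8 -> H3 at depth 8
  ? 150.0.0.2  path d0:H2→d1:-→d2:-→d3:-→d4:-→d5:-→d6:-→d7:H4  best=H4
  add 151.0.0.0/8 -> H4 at depth 8
  ? 151.128.194.130  path d0:H2→d1:-→d2:-→d3:-→d4:-→d5:-→d6:-→d7:H4→d8:H4→d9:-→d10:-→d11:-→d12:H1→d13:-→d14:-→d15:-→d16:-→d17:-→d18:-→d19:-→d20:-→d21:-→d22:-→d23:-→d24:-→d25:-→d26:H4  best=H4
  ? 210.0.0.23  path d0:H2→d1:-→d2:-→d3:-→d4:-→d5:-→d6:-→d7:H3→d8:H3  best=H3
  ? 210.0.42.40  path d0:H2→d1:-→d2:-→d3:-→d4:-→d5:-→d6:-→d7:H3→d8:H3  best=H3
  add 151.128.0.0/16 -> H2 at depth 16
  add 151.128.0.0/12 -> H3 at depth 12

== LOOKUPS ==
["H4","H3","H2","H4","H4","H4","H3","H3"]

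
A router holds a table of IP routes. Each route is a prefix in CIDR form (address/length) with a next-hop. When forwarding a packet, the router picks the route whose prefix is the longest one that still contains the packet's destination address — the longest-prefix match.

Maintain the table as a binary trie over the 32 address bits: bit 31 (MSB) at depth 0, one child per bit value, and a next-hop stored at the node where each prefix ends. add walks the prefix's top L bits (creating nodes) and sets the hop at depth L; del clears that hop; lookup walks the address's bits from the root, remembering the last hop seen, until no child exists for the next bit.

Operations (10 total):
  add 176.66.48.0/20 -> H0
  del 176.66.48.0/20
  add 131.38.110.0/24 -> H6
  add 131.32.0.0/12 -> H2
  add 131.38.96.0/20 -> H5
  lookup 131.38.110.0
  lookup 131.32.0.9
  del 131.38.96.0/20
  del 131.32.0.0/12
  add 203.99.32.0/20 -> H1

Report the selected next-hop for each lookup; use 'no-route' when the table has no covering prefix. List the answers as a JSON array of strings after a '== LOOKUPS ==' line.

Apply in order:
  + 176.66.48.0/20 (H0) depth=20
  del 176.66.48.0/20 (clear depth 20)
  + 131.38.110.0/24 (H6) depth=24
  + 131.32.0.0/12 (H2) depth=12
  + 131.38.96.0/20 (H5) depth=20
  Q 131.38.110.0: descend 100000110010011001101110 ; hops seen [H2,H5,H6] ; pick H6
  Q 131.32.0.9: descend 1000001100100 ; hops seen [H2] ; pick H2
  del 131.38.96.0/20 (clear depth 20)
  del 131.32.0.0/12 (clear depth 12)
  + 203.99.32.0/20 (H1) depth=20

== LOOKUPS ==
["H6","H2"]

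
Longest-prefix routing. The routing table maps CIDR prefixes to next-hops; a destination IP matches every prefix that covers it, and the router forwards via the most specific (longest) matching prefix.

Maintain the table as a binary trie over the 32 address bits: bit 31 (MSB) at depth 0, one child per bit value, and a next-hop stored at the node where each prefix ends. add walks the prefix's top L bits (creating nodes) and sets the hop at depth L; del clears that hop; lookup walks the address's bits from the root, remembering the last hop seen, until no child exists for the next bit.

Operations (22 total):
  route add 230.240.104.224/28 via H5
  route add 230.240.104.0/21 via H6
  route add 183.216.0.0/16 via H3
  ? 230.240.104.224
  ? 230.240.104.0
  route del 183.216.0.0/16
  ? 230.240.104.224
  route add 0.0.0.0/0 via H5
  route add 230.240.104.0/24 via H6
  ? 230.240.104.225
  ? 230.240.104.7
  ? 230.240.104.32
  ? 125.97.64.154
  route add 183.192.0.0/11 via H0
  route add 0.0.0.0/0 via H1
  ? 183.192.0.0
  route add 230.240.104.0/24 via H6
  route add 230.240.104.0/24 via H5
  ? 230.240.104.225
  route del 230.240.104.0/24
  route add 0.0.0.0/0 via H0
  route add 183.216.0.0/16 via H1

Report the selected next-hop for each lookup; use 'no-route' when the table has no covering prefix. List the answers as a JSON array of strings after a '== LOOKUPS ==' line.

Trace:
  + 230.240.104.224/28 (H5) depth=28
  + 230.240.104.0/21 (H6) depth=21
  + 183.216.0.0/16 (H3) depth=16
  ? 230.240.104.224  path d0:-→d1:-→d2:-→d3:-→d4:-→d5:-→d6:-→d7:-→d8:-→d9:-→d10:-→d11:-→d12:-→d13:-→d14:-→d15:-→d16:-→d17:-→d18:-→d19:-→d20:-→d21:H6→d22:-→d23:-→d24:-→d25:-→d26:-→d27:-→d28:H5  best=H5
  ? 230.240.104.0  path d0:-→d1:-→d2:-→d3:-→d4:-→d5:-→d6:-→d7:-→d8:-→d9:-→d10:-→d11:-→d12:-→d13:-→d14:-→d15:-→d16:-→d17:-→d18:-→d19:-→d20:-→d21:H6→d22:-→d23:-→d24:-  best=H6
  - 183.216.0.0/16 clear@16
  ? 230.240.104.224  path d0:-→d1:-→d2:-→d3:-→d4:-→d5:-→d6:-→d7:-→d8:-→d9:-→d10:-→d11:-→d12:-→d13:-→d14:-→d15:-→d16:-→d17:-→d18:-→d19:-→d20:-→d21:H6→d22:-→d23:-→d24:-→d25:-→d26:-→d27:-→d28:H5  best=H5
  + 0.0.0.0/0 (H5) depth=0
  + 230.240.104.0/24 (H6) depth=24
  ? 230.240.104.225  path d0:H5→d1:-→d2:-→d3:-→d4:-→d5:-→d6:-→d7:-→d8:-→d9:-→d10:-→d11:-→d12:-→d13:-→d14:-→d15:-→d16:-→d17:-→d18:-→d19:-→d20:-→d21:H6→d22:-→d23:-→d24:H6→d25:-→d26:-→d27:-→d28:H5  best=H5
  ? 230.240.104.7  path d0:H5→d1:-→d2:-→d3:-→d4:-→d5:-→d6:-→d7:-→d8:-→d9:-→d10:-→d11:-→d12:-→d13:-→d14:-→d15:-→d16:-→d17:-→d18:-→d19:-→d20:-→d21:H6→d22:-→d23:-→d24:H6  best=H6
  ? 230.240.104.32  path d0:H5→d1:-→d2:-→d3:-→d4:-→d5:-→d6:-→d7:-→d8:-→d9:-→d10:-→d11:-→d12:-→d13:-→d14:-→d15:-→d16:-→d17:-→d18:-→d19:-→d20:-→d21:H6→d22:-→d23:-→d24:H6  best=H6
  ? 125.97.64.154  path d0:H5  best=H5
  + 183.192.0.0/11 (H0) depth=11
  + 0.0.0.0/0 (H1) depth=0
  ? 183.192.0.0  path d0:H1→d1:-→d2:-→d3:-→d4:-→d5:-→d6:-→d7:-→d8:-→d9:-→d10:-→d11:H0  best=H0
  + 230.240.104.0/24 (H6) depth=24
  + 230.240.104.0/24 (H5) depth=24
  ? 230.240.104.225  path d0:H1→d1:-→d2:-→d3:-→d4:-→d5:-→d6:-→d7:-→d8:-→d9:-→d10:-→d11:-→d12:-→d13:-→d14:-→d15:-→d16:-→d17:-→d18:-→d19:-→d20:-→d21:H6→d22:-→d23:-→d24:H5→d25:-→d26:-→d27:-→d28:H5  best=H5
  - 230.240.104.0/24 clear@24
  + 0.0.0.0/0 (H0) depth=0
  + 183.216.0.0/16 (H1) depth=16

== LOOKUPS ==
["H5","H6","H5","H5","H6","H6","H5","H0","H5"]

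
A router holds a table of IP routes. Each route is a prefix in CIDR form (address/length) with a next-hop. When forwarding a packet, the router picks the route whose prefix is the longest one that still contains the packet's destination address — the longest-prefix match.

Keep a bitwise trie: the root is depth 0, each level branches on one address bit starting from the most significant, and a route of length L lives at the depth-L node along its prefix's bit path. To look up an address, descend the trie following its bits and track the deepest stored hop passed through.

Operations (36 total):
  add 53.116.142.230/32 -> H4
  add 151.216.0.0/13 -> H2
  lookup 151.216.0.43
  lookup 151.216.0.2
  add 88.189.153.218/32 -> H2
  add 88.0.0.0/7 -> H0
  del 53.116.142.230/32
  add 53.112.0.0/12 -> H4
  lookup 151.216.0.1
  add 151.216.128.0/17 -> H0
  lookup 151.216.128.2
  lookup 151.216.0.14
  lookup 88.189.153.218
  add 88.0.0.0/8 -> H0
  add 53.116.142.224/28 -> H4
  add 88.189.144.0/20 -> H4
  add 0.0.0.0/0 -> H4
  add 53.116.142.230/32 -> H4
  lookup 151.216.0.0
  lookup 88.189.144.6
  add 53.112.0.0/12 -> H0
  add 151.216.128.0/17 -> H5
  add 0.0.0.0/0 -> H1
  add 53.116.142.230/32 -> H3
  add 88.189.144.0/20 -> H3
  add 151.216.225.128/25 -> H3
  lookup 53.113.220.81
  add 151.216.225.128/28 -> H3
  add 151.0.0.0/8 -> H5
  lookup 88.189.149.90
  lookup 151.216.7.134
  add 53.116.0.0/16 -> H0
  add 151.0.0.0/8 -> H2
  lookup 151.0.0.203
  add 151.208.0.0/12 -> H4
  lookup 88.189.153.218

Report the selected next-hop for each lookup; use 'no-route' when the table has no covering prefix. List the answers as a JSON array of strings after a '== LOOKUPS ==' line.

Apply in order:
  + 53.116.142.230/32 (H4) depth=32
  + 151.216.0.0/13 (H2) depth=13
  ? 151.216.0.43  path d0:-→d1:-→d2:-→d3:-→d4:-→d5:-→d6:-→d7:-→d8:-→d9:-→d10:-→d11:-→d12:-→d13:H2  best=H2
  ? 151.216.0.2  path d0:-→d1:-→d2:-→d3:-→d4:-→d5:-→d6:-→d7:-→d8:-→d9:-→d10:-→d11:-→d12:-→d13:H2  best=H2
  + 88.189.153.218/32 (H2) depth=32
  + 88.0.0.0/7 (H0) depth=7
  del 53.116.142.230/32 (clear depth 32)
  + 53.112.0.0/12 (H4) depth=12
  ? 151.216.0.1  path d0:-→d1:-→d2:-→d3:-→d4:-→d5:-→d6:-→d7:-→d8:-→d9:-→d10:-→d11:-→d12:-→d13:H2  best=H2
  + 151.216.128.0/17 (H0) depth=17
  ? 151.216.128.2  path d0:-→d1:-→d2:-→d3:-→d4:-→d5:-→d6:-→d7:-→d8:-→d9:-→d10:-→d11:-→d12:-→d13:H2→d14:-→d15:-→d16:-→d17:H0  best=H0
  ? 151.216.0.14  path d0:-→d1:-→d2:-→d3:-→d4:-→d5:-→d6:-→d7:-→d8:-→d9:-→d10:-→d11:-→d12:-→d13:H2→d14:-→d15:-→d16:-  best=H2
  ? 88.189.153.218  path d0:-→d1:-→d2:-→d3:-→d4:-→d5:-→d6:-→d7:H0→d8:-→d9:-→d10:-→d11:-→d12:-→d13:-→d14:-→d15:-→d16:-→d17:-→d18:-→d19:-→d20:-→d21:-→d22:-→d23:-→d24:-→d25:-→d26:-→d27:-→d28:-→d29:-→d30:-→d31:-→d32:H2  best=H2
  + 88.0.0.0/8 (H0) depth=8
  + 53.116.142.224/28 (H4) depth=28
  + 88.189.144.0/20 (H4) depth=20
  + 0.0.0.0/0 (H4) depth=0
  + 53.116.142.230/32 (H4) depth=32
  ? 151.216.0.0  path d0:H4→d1:-→d2:-→d3:-→d4:-→d5:-→d6:-→d7:-→d8:-→d9:-→d10:-→d11:-→d12:-→d13:H2→d14:-→d15:-→d16:-  best=H2
  ? 88.189.144.6  path d0:H4→d1:-→d2:-→d3:-→d4:-→d5:-→d6:-→d7:H0→d8:H0→d9:-→d10:-→d11:-→d12:-→d13:-→d14:-→d15:-→d16:-→d17:-→d18:-→d19:-→d20:H4  best=H4
  + 53.112.0.0/12 (H0) depth=12
  + 151.216.128.0/17 (H5) depth=17
  + 0.0.0.0/0 (H1) depth=0
  + 53.116.142.230/32 (H3) depth=32
  + 88.189.144.0/20 (H3) depth=20
  + 151.216.225.128/25 (H3) depth=25
  ? 53.113.220.81  path d0:H1→d1:-→d2:-→d3:-→d4:-→d5:-→d6:-→d7:-→d8:-→d9:-→d10:-→d11:-→d12:H0→d13:-  best=H0
  + 151.216.225.128/28 (H3) depth=28
  + 151.0.0.0/8 (H5) depth=8
  ? 88.189.149.90  path d0:H1→d1:-→d2:-→d3:-→d4:-→d5:-→d6:-→d7:H0→d8:H0→d9:-→d10:-→d11:-→d12:-→d13:-→d14:-→d15:-→d16:-→d17:-→d18:-→d19:-→d20:H3  best=H3
  ? 151.216.7.134  path d0:H1→d1:-→d2:-→d3:-→d4:-→d5:-→d6:-→d7:-→d8:H5→d9:-→d10:-→d11:-→d12:-→d13:H2→d14:-→d15:-→d16:-  best=H2
  + 53.116.0.0/16 (H0) depth=16
  + 151.0.0.0/8 (H2) depth=8
  ? 151.0.0.203  path d0:H1→d1:-→d2:-→d3:-→d4:-→d5:-→d6:-→d7:-→d8:H2  best=H2
  + 151.208.0.0/12 (H4) depth=12
  ? 88.189.153.218  path d0:H1→d1:-→d2:-→d3:-→d4:-→d5:-→d6:-→d7:H0→d8:H0→d9:-→d10:-→d11:-→d12:-→d13:-→d14:-→d15:-→d16:-→d17:-→d18:-→d19:-→d20:H3→d21:-→d22:-→d23:-→d24:-→d25:-→d26:-→d27:-→d28:-→d29:-→d30:-→d31:-→d32:H2  best=H2

== LOOKUPS ==
["H2","H2","H2","H0","H2","H2","H2","H4","H0","H3","H2","H2","H2"]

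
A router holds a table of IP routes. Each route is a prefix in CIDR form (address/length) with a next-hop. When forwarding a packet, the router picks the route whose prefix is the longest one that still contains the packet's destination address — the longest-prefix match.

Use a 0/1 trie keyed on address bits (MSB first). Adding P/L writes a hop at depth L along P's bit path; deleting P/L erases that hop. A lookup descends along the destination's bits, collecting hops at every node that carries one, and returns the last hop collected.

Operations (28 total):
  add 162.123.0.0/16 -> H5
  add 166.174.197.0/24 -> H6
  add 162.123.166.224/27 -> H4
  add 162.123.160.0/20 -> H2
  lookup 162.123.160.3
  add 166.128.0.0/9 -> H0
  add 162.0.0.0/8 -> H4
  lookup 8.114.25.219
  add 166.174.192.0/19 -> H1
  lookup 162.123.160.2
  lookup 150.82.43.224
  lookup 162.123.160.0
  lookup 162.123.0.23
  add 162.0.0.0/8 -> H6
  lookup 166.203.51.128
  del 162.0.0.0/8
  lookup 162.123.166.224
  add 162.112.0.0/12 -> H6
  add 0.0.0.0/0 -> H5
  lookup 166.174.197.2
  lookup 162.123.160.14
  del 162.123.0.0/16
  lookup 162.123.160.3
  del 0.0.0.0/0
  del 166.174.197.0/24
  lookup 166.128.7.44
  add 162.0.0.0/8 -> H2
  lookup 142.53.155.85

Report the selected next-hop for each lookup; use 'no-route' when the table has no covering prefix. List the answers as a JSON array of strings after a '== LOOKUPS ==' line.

Trace:
  + 162.123.0.0/16 (H5) depth=16
  + 166.174.197.0/24 (H6) depth=24
  + 162.123.166.224/27 (H4) depth=27
  + 162.123.160.0/20 (H2) depth=20
  Q 162.123.160.3: descend 101000100111101110100 ; hops seen [H5,H2] ; pick H2
  + 166.128.0.0/9 (H0) depth=9
  + 162.0.0.0/8 (H4) depth=8
  Q 8.114.25.219: descend ε ; hops seen [∅] ; pick no-route
  + 166.174.192.0/19 (H1) depth=19
  Q 162.123.160.2: descend 101000100111101110100 ; hops seen [H4,H5,H2] ; pick H2
  Q 150.82.43.224: descend 10 ; hops seen [∅] ; pick no-route
  Q 162.123.160.0: descend 101000100111101110100 ; hops seen [H4,H5,H2] ; pick H2
  Q 162.123.0.23: descend 1010001001111011 ; hops seen [H4,H5] ; pick H5
  + 162.0.0.0/8 (H6) depth=8
  Q 166.203.51.128: descend 101001101 ; hops seen [H0] ; pick H0
  - 162.0.0.0/8 clear@8
  Q 162.123.166.224: descend 101000100111101110100110111 ; hops seen [H5,H2,H4] ; pick H4
  + 162.112.0.0/12 (H6) depth=12
  + 0.0.0.0/0 (H5) depth=0
  Q 166.174.197.2: descend 101001101010111011000101 ; hops seen [H5,H0,H1,H6] ; pick H6
  Q 162.123.160.14: descend 101000100111101110100 ; hops seen [H5,H6,H5,H2] ; pick H2
  - 162.123.0.0/16 clear@16
  Q 162.123.160.3: descend 101000100111101110100 ; hops seen [H5,H6,H2] ; pick H2
  - 0.0.0.0/0 clear@0
  - 166.174.197.0/24 clear@24
  Q 166.128.7.44: descend 1010011010 ; hops seen [H0] ; pick H0
  + 162.0.0.0/8 (H2) depth=8
  Q 142.53.155.85: descend 10 ; hops seen [∅] ; pick no-route

== LOOKUPS ==
["H2","no-route","H2","no-route","H2","H5","H0","H4","H6","H2","H2","H0","no-route"]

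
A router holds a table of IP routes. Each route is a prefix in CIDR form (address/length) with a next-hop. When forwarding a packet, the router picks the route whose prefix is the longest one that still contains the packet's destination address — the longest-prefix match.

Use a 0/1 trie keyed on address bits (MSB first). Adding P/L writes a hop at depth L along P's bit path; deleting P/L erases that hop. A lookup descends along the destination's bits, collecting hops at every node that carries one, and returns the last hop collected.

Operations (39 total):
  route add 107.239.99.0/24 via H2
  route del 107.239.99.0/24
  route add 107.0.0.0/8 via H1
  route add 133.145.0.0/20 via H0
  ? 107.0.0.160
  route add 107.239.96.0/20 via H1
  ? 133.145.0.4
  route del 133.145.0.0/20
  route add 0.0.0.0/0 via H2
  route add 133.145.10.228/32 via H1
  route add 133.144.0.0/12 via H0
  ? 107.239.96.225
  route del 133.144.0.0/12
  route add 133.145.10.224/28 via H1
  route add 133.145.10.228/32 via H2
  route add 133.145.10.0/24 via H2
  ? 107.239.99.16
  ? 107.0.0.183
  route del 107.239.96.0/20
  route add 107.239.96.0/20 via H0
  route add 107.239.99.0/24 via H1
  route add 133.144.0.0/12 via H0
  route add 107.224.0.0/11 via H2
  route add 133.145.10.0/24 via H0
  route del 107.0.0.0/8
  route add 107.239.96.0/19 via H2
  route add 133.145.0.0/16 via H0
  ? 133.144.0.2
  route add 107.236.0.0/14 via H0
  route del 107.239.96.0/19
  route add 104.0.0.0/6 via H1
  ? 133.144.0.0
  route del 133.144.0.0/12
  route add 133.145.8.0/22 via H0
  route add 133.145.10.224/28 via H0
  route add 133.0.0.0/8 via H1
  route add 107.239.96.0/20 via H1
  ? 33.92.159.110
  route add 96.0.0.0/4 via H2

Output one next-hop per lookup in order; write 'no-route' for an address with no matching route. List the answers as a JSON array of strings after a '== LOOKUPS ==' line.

Apply in order:
  add 107.239.99.0/24 -> H2 at depth 24
  - 107.239.99.0/24 clear@24
  add 107.0.0.0/8 -> H1 at depth 8
  add 133.145.0.0/20 -> H0 at depth 20
  Q 107.0.0.160: descend 01101011 ; hops seen [H1] ; pick H1
  add 107.239.96.0/20 -> H1 at depth 20
  Q 133.145.0.4: descend 10000101100100010000 ; hops seen [H0] ; pick H0
  - 133.145.0.0/20 clear@20
  add 0.0.0.0/0 -> H2 at depth 0
  add 133.145.10.228/32 -> H1 at depth 32
  add 133.144.0.0/12 -> H0 at depth 12
  Q 107.239.96.225: descend 0110101111101111011000 ; hops seen [H2,H1,H1] ; pick H1
  - 133.144.0.0/12 clear@12
  add 133.145.10.224/28 -> H1 at depth 28
  add 133.145.10.228/32 -> H2 at depth 32
  add 133.145.10.0/24 -> H2 at depth 24
  Q 107.239.99.16: descend 011010111110111101100011 ; hops seen [H2,H1,H1] ; pick H1
  Q 107.0.0.183: descend 01101011 ; hops seen [H2,H1] ; pick H1
  - 107.239.96.0/20 clear@20
  add 107.239.96.0/20 -> H0 at depth 20
  add 107.239.99.0/24 -> H1 at depth 24
  add 133.144.0.0/12 -> H0 at depth 12
  add 107.224.0.0/11 -> H2 at depth 11
  add 133.145.10.0/24 -> H0 at depth 24
  - 107.0.0.0/8 clear@8
  add 107.239.96.0/19 -> H2 at depth 19
  add 133.145.0.0/16 -> H0 at depth 16
  Q 133.144.0.2: descend 100001011001000 ; hops seen [H2,H0] ; pick H0
  add 107.236.0.0/14 -> H0 at depth 14
  - 107.239.96.0/19 clear@19
  add 104.0.0.0/6 -> H1 at depth 6
  Q 133.144.0.0: descend 100001011001000 ; hops seen [H2,H0] ; pick H0
  - 133.144.0.0/12 clear@12
  add 133.145.8.0/22 -> H0 at depth 22
  add 133.145.10.224/28 -> H0 at depth 28
  add 133.0.0.0/8 -> H1 at depth 8
  add 107.239.96.0/20 -> H1 at depth 20
  Q 33.92.159.110: descend 0 ; hops seen [H2] ; pick H2
  add 96.0.0.0/4 -> H2 at depth 4

== LOOKUPS ==
["H1","H0","H1","H1","H1","H0","H0","H2"]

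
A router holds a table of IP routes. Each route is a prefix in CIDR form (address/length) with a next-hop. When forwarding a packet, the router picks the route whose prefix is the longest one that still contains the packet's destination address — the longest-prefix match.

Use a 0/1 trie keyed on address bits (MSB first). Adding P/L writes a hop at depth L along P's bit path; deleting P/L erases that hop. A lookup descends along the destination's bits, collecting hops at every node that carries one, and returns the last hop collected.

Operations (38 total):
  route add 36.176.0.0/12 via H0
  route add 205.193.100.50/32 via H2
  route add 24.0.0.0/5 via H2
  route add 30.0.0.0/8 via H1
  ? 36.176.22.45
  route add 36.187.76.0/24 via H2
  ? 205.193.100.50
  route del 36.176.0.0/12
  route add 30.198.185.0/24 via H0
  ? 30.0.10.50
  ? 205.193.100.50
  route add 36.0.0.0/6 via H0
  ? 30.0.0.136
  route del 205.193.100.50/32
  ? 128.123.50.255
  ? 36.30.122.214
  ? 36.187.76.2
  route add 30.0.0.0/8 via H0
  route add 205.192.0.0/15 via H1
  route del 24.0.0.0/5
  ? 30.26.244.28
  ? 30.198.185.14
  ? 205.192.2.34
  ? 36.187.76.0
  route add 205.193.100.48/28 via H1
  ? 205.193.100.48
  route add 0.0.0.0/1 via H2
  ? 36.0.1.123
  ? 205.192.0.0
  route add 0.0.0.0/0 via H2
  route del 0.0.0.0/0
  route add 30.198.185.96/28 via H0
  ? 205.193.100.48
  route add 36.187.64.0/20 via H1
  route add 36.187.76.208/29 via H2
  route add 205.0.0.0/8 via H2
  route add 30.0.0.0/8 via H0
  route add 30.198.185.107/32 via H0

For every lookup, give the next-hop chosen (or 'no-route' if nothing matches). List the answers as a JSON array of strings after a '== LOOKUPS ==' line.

Trace:
  + 36.176.0.0/12 (H0) depth=12
  + 205.193.100.50/32 (H2) depth=32
  + 24.0.0.0/5 (H2) depth=5
  + 30.0.0.0/8 (H1) depth=8
  lookup 36.176.22.45: bits 001001001011 walk d0:-→d1:-→d2:-→d3:-→d4:-→d5:-→d6:-→d7:-→d8:-→d9:-→d10:-→d11:-→d12:H0 -> H0
  + 36.187.76.0/24 (H2) depth=24
  lookup 205.193.100.50: bits 11001101110000010110010000110010 walk d0:-→d1:-→d2:-→d3:-→d4:-→d5:-→d6:-→d7:-→d8:-→d9:-→d10:-→d11:-→d12:-→d13:-→d14:-→d15:-→d16:-→d17:-→d18:-→d19:-→d20:-→d21:-→d22:-→d23:-→d24:-→d25:-→d26:-→d27:-→d28:-→d29:-→d30:-→d31:-→d32:H2 -> H2
  del 36.176.0.0/12 (clear depth 12)
  + 30.198.185.0/24 (H0) depth=24
  lookup 30.0.10.50: bits 00011110 walk d0:-→d1:-→d2:-→d3:-→d4:-→d5:H2→d6:-→d7:-→d8:H1 -> H1
  lookup 205.193.100.50: bits 11001101110000010110010000110010 walk d0:-→d1:-→d2:-→d3:-→d4:-→d5:-→d6:-→d7:-→d8:-→d9:-→d10:-→d11:-→d12:-→d13:-→d14:-→d15:-→d16:-→d17:-→d18:-→d19:-→d20:-→d21:-→d22:-→d23:-→d24:-→d25:-→d26:-→d27:-→d28:-→d29:-→d30:-→d31:-→d32:H2 -> H2
  + 36.0.0.0/6 (H0) depth=6
  lookup 30.0.0.136: bits 00011110 walk d0:-→d1:-→d2:-→d3:-→d4:-→d5:H2→d6:-→d7:-→d8:H1 -> H1
  del 205.193.100.50/32 (clear depth 32)
  lookup 128.123.50.255: bits 1 walk d0:-→d1:- -> no-route
  lookup 36.30.122.214: bits 00100100 walk d0:-→d1:-→d2:-→d3:-→d4:-→d5:-→d6:H0→d7:-→d8:- -> H0
  lookup 36.187.76.2: bits 001001001011101101001100 walk d0:-→d1:-→d2:-→d3:-→d4:-→d5:-→d6:H0→d7:-→d8:-→d9:-→d10:-→d11:-→d12:-→d13:-→d14:-→d15:-→d16:-→d17:-→d18:-→d19:-→d20:-→d21:-→d22:-→d23:-→d24:H2 -> H2
  + 30.0.0.0/8 (H0) depth=8
  + 205.192.0.0/15 (H1) depth=15
  del 24.0.0.0/5 (clear depth 5)
  lookup 30.26.244.28: bits 00011110 walk d0:-→d1:-→d2:-→d3:-→d4:-→d5:-→d6:-→d7:-→d8:H0 -> H0
  lookup 30.198.185.14: bits 000111101100011010111001 walk d0:-→d1:-→d2:-→d3:-→d4:-→d5:-→d6:-→d7:-→d8:H0→d9:-→d10:-→d11:-→d12:-→d13:-→d14:-→d15:-→d16:-→d17:-→d18:-→d19:-→d20:-→d21:-→d22:-→d23:-→d24:H0 -> H0
  lookup 205.192.2.34: bits 110011011100000 walk d0:-→d1:-→d2:-→d3:-→d4:-→d5:-→d6:-→d7:-→d8:-→d9:-→d10:-→d11:-→d12:-→d13:-→d14:-→d15:H1 -> H1
  lookup 36.187.76.0: bits 001001001011101101001100 walk d0:-→d1:-→d2:-→d3:-→d4:-→d5:-→d6:H0→d7:-→d8:-→d9:-→d10:-→d11:-→d12:-→d13:-→d14:-→d15:-→d16:-→d17:-→d18:-→d19:-→d20:-→d21:-→d22:-→d23:-→d24:H2 -> H2
  + 205.193.100.48/28 (H1) depth=28
  lookup 205.193.100.48: bits 110011011100000101100100001100 walk d0:-→d1:-→d2:-→d3:-→d4:-→d5:-→d6:-→d7:-→d8:-→d9:-→d10:-→d11:-→d12:-→d13:-→d14:-→d15:H1→d16:-→d17:-→d18:-→d19:-→d20:-→d21:-→d22:-→d23:-→d24:-→d25:-→d26:-→d27:-→d28:H1→d29:-→d30:- -> H1
  + 0.0.0.0/1 (H2) depth=1
  lookup 36.0.1.123: bits 00100100 walk d0:-→d1:H2→d2:-→d3:-→d4:-→d5:-→d6:H0→d7:-→d8:- -> H0
  lookup 205.192.0.0: bits 110011011100000 walk d0:-→d1:-→d2:-→d3:-→d4:-→d5:-→d6:-→d7:-→d8:-→d9:-→d10:-→d11:-→d12:-→d13:-→d14:-→d15:H1 -> H1
  + 0.0.0.0/0 (H2) depth=0
  del 0.0.0.0/0 (clear depth 0)
  + 30.198.185.96/28 (H0) depth=28
  lookup 205.193.100.48: bits 110011011100000101100100001100 walk d0:-→d1:-→d2:-→d3:-→d4:-→d5:-→d6:-→d7:-→d8:-→d9:-→d10:-→d11:-→d12:-→d13:-→d14:-→d15:H1→d16:-→d17:-→d18:-→d19:-→d20:-→d21:-→d22:-→d23:-→d24:-→d25:-→d26:-→d27:-→d28:H1→d29:-→d30:- -> H1
  + 36.187.64.0/20 (H1) depth=20
  + 36.187.76.208/29 (H2) depth=29
  + 205.0.0.0/8 (H2) depth=8
  + 30.0.0.0/8 (H0) depth=8
  + 30.198.185.107/32 (H0) depth=32

== LOOKUPS ==
["H0","H2","H1","H2","H1","no-route","H0","H2","H0","H0","H1","H2","H1","H0","H1","H1"]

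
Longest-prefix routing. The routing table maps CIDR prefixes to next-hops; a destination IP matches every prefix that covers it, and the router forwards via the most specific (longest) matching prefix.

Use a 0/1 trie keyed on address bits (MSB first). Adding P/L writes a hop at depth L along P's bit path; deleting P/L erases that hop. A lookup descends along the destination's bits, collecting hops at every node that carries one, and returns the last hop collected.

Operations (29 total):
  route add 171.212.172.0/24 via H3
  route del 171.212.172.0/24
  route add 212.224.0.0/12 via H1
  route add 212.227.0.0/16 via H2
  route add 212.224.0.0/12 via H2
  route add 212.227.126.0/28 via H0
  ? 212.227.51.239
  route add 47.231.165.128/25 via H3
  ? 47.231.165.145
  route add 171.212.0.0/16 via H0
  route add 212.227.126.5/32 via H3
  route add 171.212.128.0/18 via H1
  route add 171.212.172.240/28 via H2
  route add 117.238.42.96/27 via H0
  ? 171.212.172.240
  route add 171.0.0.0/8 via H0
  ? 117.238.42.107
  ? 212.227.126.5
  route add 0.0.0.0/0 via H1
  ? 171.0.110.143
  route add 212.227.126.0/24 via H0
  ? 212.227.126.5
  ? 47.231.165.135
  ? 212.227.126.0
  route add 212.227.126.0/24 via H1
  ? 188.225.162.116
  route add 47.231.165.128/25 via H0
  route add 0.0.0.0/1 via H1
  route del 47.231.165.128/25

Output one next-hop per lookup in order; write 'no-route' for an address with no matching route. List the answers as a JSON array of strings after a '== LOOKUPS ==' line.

Apply in order:
  add 171.212.172.0/24 -> H3 at depth 24
  del 171.212.172.0/24 (clear depth 24)
  add 212.224.0.0/12 -> H1 at depth 12
  add 212.227.0.0/16 -> H2 at depth 16
  add 212.224.0.0/12 -> H2 at depth 12
  add 212.227.126.0/28 -> H0 at depth 28
  lookup 212.227.51.239: bits 11010100111000110 walk d0:-→d1:-→d2:-→d3:-→d4:-→d5:-→d6:-→d7:-→d8:-→d9:-→d10:-→d11:-→d12:H2→d13:-→d14:-→d15:-→d16:H2→d17:- -> H2
  add 47.231.165.128/25 -> H3 at depth 25
  lookup 47.231.165.145: bits 0010111111100111101001011 walk d0:-→d1:-→d2:-→d3:-→d4:-→d5:-→d6:-→d7:-→d8:-→d9:-→d10:-→d11:-→d12:-→d13:-→d14:-→d15:-→d16:-→d17:-→d18:-→d19:-→d20:-→d21:-→d22:-→d23:-→d24:-→d25:H3 -> H3
  add 171.212.0.0/16 -> H0 at depth 16
  add 212.227.126.5/32 -> H3 at depth 32
  add 171.212.128.0/18 -> H1 at depth 18
  add 171.212.172.240/28 -> H2 at depth 28
  add 117.238.42.96/27 -> H0 at depth 27
  lookup 171.212.172.240: bits 1010101111010100101011001111 walk d0:-→d1:-→d2:-→d3:-→d4:-→d5:-→d6:-→d7:-→d8:-→d9:-→d10:-→d11:-→d12:-→d13:-→d14:-→d15:-→d16:H0→d17:-→d18:H1→d19:-→d20:-→d21:-→d22:-→d23:-→d24:-→d25:-→d26:-→d27:-→d28:H2 -> H2
  add 171.0.0.0/8 -> H0 at depth 8
  lookup 117.238.42.107: bits 011101011110111000101010011 walk d0:-→d1:-→d2:-→d3:-→d4:-→d5:-→d6:-→d7:-→d8:-→d9:-→d10:-→d11:-→d12:-→d13:-→d14:-→d15:-→d16:-→d17:-→d18:-→d19:-→d20:-→d21:-→d22:-→d23:-→d24:-→d25:-→d26:-→d27:H0 -> H0
  lookup 212.227.126.5: bits 11010100111000110111111000000101 walk d0:-→d1:-→d2:-→d3:-→d4:-→d5:-→d6:-→d7:-→d8:-→d9:-→d10:-→d11:-→d12:H2→d13:-→d14:-→d15:-→d16:H2→d17:-→d18:-→d19:-→d20:-→d21:-→d22:-→d23:-→d24:-→d25:-→d26:-→d27:-→d28:H0→d29:-→d30:-→d31:-→d32:H3 -> H3
  add 0.0.0.0/0 -> H1 at depth 0
  lookup 171.0.110.143: bits 10101011 walk d0:H1→d1:-→d2:-→d3:-→d4:-→d5:-→d6:-→d7:-→d8:H0 -> H0
  add 212.227.126.0/24 -> H0 at depth 24
  lookup 212.227.126.5: bits 11010100111000110111111000000101 walk d0:H1→d1:-→d2:-→d3:-→d4:-→d5:-→d6:-→d7:-→d8:-→d9:-→d10:-→d11:-→d12:H2→d13:-→d14:-→d15:-→d16:H2→d17:-→d18:-→d19:-→d20:-→d21:-→d22:-→d23:-→d24:H0→d25:-→d26:-→d27:-→d28:H0→d29:-→d30:-→d31:-→d32:H3 -> H3
  lookup 47.231.165.135: bits 0010111111100111101001011 walk d0:H1→d1:-→d2:-→d3:-→d4:-→d5:-→d6:-→d7:-→d8:-→d9:-→d10:-→d11:-→d12:-→d13:-→d14:-→d15:-→d16:-→d17:-→d18:-→d19:-→d20:-→d21:-→d22:-→d23:-→d24:-→d25:H3 -> H3
  lookup 212.227.126.0: bits 11010100111000110111111000000 walk d0:H1→d1:-→d2:-→d3:-→d4:-→d5:-→d6:-→d7:-→d8:-→d9:-→d10:-→d11:-→d12:H2→d13:-→d14:-→d15:-→d16:H2→d17:-→d18:-→d19:-→d20:-→d21:-→d22:-→d23:-→d24:H0→d25:-→d26:-→d27:-→d28:H0→d29:- -> H0
  add 212.227.126.0/24 -> H1 at depth 24
  lookup 188.225.162.116: bits 101 walk d0:H1→d1:-→d2:-→d3:- -> H1
  add 47.231.165.128/25 -> H0 at depth 25
  add 0.0.0.0/1 -> H1 at depth 1
  del 47.231.165.128/25 (clear depth 25)

== LOOKUPS ==
["H2","H3","H2","H0","H3","H0","H3","H3","H0","H1"]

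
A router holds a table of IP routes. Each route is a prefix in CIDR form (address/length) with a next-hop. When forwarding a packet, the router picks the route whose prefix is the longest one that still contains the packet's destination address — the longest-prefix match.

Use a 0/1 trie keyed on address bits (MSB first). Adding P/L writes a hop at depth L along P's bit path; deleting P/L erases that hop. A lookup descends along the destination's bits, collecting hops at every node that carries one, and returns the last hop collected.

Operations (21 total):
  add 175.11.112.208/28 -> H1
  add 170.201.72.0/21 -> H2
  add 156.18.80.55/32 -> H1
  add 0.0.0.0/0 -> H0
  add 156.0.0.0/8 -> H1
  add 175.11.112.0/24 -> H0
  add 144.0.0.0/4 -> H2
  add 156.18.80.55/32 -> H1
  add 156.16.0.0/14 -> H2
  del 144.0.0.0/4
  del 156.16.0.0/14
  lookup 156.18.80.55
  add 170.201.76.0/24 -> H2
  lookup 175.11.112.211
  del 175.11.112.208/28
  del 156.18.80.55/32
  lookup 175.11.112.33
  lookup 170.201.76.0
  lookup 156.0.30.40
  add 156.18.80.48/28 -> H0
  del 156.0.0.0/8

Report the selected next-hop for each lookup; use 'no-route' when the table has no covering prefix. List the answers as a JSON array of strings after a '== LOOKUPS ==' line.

Trace:
  add 175.11.112.208/28 -> H1 at depth 28
  add 170.201.72.0/21 -> H2 at depth 21
  add 156.18.80.55/32 -> H1 at depth 32
  add 0.0.0.0/0 -> H0 at depth 0
  add 156.0.0.0/8 -> H1 at depth 8
  add 175.11.112.0/24 -> H0 at depth 24
  add 144.0.0.0/4 -> H2 at depth 4
  add 156.18.80.55/32 -> H1 at depth 32
  add 156.16.0.0/14 -> H2 at depth 14
  - 144.0.0.0/4 clear@4
  - 156.16.0.0/14 clear@14
  Q 156.18.80.55: descend 10011100000100100101000000110111 ; hops seen [H0,H1,H1] ; pick H1
  add 170.201.76.0/24 -> H2 at depth 24
  Q 175.11.112.211: descend 1010111100001011011100001101 ; hops seen [H0,H0,H1] ; pick H1
  - 175.11.112.208/28 clear@28
  - 156.18.80.55/32 clear@32
  Q 175.11.112.33: descend 101011110000101101110000 ; hops seen [H0,H0] ; pick H0
  Q 170.201.76.0: descend 101010101100100101001100 ; hops seen [H0,H2,H2] ; pick H2
  Q 156.0.30.40: descend 10011100000 ; hops seen [H0,H1] ; pick H1
  add 156.18.80.48/28 -> H0 at depth 28
  - 156.0.0.0/8 clear@8

== LOOKUPS ==
["H1","H1","H0","H2","H1"]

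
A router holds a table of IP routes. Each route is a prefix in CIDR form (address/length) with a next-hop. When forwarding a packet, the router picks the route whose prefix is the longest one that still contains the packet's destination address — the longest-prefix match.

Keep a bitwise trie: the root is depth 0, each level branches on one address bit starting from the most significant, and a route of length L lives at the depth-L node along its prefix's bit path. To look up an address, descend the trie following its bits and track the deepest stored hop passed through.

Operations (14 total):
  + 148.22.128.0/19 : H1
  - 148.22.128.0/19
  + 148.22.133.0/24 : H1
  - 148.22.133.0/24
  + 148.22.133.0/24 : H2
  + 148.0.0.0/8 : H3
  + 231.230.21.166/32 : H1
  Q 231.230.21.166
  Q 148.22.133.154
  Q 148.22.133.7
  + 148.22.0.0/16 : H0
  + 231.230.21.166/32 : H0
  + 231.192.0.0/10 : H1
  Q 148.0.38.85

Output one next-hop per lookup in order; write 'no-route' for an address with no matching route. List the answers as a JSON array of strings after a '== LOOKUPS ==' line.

Apply in order:
  add 148.22.128.0/19 -> H1 at depth 19
  - 148.22.128.0/19 clear@19
  add 148.22.133.0/24 -> H1 at depth 24
  - 148.22.133.0/24 clear@24
  add 148.22.133.0/24 -> H2 at depth 24
  add 148.0.0.0/8 -> H3 at depth 8
  add 231.230.21.166/32 -> H1 at depth 32
  ? 231.230.21.166  path d0:-→d1:-→d2:-→d3:-→d4:-→d5:-→d6:-→d7:-→d8:-→d9:-→d10:-→d11:-→d12:-→d13:-→d14:-→d15:-→d16:-→d17:-→d18:-→d19:-→d20:-→d21:-→d22:-→d23:-→d24:-→d25:-→d26:-→d27:-→d28:-→d29:-→d30:-→d31:-→d32:H1  best=H1
  ? 148.22.133.154  path d0:-→d1:-→d2:-→d3:-→d4:-→d5:-→d6:-→d7:-→d8:H3→d9:-→d10:-→d11:-→d12:-→d13:-→d14:-→d15:-→d16:-→d17:-→d18:-→d19:-→d20:-→d21:-→d22:-→d23:-→d24:H2  best=H2
  ? 148.22.133.7  path d0:-→d1:-→d2:-→d3:-→d4:-→d5:-→d6:-→d7:-→d8:H3→d9:-→d10:-→d11:-→d12:-→d13:-→d14:-→d15:-→d16:-→d17:-→d18:-→d19:-→d20:-→d21:-→d22:-→d23:-→d24:H2  best=H2
  add 148.22.0.0/16 -> H0 at depth 16
  add 231.230.21.166/32 -> H0 at depth 32
  add 231.192.0.0/10 -> H1 at depth 10
  ? 148.0.38.85  path d0:-→d1:-→d2:-→d3:-→d4:-→d5:-→d6:-→d7:-→d8:H3→d9:-→d10:-→d11:-  best=H3

== LOOKUPS ==
["H1","H2","H2","H3"]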